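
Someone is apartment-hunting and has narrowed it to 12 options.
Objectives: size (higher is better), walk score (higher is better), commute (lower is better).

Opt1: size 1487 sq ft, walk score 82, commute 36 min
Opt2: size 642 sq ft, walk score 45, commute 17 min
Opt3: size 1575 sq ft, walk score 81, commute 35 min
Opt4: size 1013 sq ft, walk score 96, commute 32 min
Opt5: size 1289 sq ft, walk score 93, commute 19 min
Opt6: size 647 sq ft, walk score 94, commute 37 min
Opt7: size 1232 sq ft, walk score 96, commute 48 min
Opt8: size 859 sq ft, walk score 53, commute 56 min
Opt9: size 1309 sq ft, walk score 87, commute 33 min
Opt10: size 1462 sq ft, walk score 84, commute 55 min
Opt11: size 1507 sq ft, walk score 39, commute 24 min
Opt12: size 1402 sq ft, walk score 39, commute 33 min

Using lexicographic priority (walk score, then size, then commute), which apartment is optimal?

Opt7

First maximize walk score: best is 96, kept {Opt4, Opt7}.
Then maximize size: best is 1232, kept {Opt7}.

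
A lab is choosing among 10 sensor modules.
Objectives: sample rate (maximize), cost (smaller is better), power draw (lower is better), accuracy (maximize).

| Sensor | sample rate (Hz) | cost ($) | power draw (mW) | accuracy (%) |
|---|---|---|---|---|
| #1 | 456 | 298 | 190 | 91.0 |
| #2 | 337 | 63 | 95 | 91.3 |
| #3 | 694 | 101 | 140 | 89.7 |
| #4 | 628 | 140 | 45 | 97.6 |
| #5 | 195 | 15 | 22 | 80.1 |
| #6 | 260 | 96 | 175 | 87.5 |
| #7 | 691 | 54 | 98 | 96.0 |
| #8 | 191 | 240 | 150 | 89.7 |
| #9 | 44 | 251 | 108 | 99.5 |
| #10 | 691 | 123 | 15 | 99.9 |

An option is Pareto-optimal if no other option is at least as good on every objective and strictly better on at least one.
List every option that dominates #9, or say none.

#10

#10: sample rate 691≥44, cost 123≤251, power draw 15≤108, accuracy 99.9≥99.5 — dominates #9.
Others (#1, #2, #3, #4, #5, #6, #7, #8) are each worse than #9 on at least one objective.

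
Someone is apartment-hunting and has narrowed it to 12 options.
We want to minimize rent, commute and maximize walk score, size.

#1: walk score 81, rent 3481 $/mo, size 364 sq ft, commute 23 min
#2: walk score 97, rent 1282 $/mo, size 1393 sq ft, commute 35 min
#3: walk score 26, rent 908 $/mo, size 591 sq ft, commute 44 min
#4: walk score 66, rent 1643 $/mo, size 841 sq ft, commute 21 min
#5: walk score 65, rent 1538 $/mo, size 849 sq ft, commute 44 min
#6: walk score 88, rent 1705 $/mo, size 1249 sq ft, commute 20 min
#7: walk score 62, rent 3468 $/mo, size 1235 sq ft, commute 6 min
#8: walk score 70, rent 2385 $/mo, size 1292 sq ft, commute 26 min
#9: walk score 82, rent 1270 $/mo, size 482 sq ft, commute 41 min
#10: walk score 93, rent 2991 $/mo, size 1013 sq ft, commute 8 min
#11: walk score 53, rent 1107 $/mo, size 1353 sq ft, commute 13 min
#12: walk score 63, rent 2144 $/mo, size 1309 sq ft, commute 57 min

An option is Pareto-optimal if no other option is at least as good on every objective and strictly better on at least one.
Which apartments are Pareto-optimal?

#2, #3, #4, #6, #7, #8, #9, #10, #11

#1: dominated by #6 (walk score 88≥81, rent 1705≤3481, size 1249≥364, commute 20≤23).
#2: not dominated (best walk score).
#3: not dominated (best rent).
#4: not dominated.
#5: dominated by #2 (walk score 97≥65, rent 1282≤1538, size 1393≥849, commute 35≤44).
#6: not dominated.
#7: not dominated (best commute).
#8: not dominated.
#9: not dominated.
#10: not dominated.
#11: not dominated.
#12: dominated by #2 (walk score 97≥63, rent 1282≤2144, size 1393≥1309, commute 35≤57).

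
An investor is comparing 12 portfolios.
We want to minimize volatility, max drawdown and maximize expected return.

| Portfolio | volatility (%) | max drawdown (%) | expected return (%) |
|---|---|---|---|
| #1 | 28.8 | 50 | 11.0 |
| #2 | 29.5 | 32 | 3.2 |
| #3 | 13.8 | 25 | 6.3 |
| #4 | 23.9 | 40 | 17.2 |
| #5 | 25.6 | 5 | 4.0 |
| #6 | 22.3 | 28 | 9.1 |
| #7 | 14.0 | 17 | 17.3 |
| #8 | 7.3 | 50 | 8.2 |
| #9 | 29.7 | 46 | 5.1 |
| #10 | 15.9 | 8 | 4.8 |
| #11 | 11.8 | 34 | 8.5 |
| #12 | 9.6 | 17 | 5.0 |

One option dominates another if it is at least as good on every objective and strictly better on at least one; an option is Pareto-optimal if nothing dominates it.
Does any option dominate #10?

#1: worse on volatility (28.8 vs 15.9).
#2: worse on volatility (29.5 vs 15.9).
#3: worse on max drawdown (25 vs 8).
#4: worse on volatility (23.9 vs 15.9).
#5: worse on volatility (25.6 vs 15.9).
#6: worse on volatility (22.3 vs 15.9).
#7: worse on max drawdown (17 vs 8).
#8: worse on max drawdown (50 vs 8).
#9: worse on volatility (29.7 vs 15.9).
#11: worse on max drawdown (34 vs 8).
#12: worse on max drawdown (17 vs 8).
No option is at least as good as #10 on every objective and strictly better on one.

No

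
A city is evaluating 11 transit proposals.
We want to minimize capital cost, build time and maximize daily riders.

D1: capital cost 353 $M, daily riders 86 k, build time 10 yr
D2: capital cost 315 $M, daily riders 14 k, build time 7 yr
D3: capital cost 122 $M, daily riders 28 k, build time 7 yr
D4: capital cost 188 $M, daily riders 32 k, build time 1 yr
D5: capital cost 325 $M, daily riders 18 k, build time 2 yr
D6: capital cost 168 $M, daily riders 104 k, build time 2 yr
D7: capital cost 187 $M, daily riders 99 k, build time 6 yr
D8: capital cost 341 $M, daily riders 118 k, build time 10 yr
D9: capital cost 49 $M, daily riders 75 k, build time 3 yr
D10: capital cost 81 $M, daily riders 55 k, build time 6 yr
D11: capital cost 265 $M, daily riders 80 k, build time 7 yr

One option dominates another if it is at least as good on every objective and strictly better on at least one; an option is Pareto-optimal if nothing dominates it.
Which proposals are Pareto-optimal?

D1: dominated by D6 (capital cost 168≤353, daily riders 104≥86, build time 2≤10).
D2: dominated by D3 (capital cost 122≤315, daily riders 28≥14, build time 7≤7).
D3: dominated by D9 (capital cost 49≤122, daily riders 75≥28, build time 3≤7).
D4: not dominated (best build time).
D5: dominated by D4 (capital cost 188≤325, daily riders 32≥18, build time 1≤2).
D6: not dominated.
D7: dominated by D6 (capital cost 168≤187, daily riders 104≥99, build time 2≤6).
D8: not dominated (best daily riders).
D9: not dominated (best capital cost).
D10: dominated by D9 (capital cost 49≤81, daily riders 75≥55, build time 3≤6).
D11: dominated by D6 (capital cost 168≤265, daily riders 104≥80, build time 2≤7).

D4, D6, D8, D9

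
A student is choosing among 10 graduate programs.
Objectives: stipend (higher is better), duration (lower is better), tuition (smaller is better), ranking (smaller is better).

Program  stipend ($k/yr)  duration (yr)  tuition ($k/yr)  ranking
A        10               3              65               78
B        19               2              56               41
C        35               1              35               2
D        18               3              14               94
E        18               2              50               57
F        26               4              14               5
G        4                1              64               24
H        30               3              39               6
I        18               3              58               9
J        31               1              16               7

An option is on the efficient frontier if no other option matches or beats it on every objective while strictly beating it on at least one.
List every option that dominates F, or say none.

none

A: worse on stipend (10 vs 26).
B: worse on stipend (19 vs 26).
C: worse on tuition (35 vs 14).
D: worse on stipend (18 vs 26).
E: worse on stipend (18 vs 26).
G: worse on stipend (4 vs 26).
H: worse on tuition (39 vs 14).
I: worse on stipend (18 vs 26).
J: worse on tuition (16 vs 14).
No option dominates F.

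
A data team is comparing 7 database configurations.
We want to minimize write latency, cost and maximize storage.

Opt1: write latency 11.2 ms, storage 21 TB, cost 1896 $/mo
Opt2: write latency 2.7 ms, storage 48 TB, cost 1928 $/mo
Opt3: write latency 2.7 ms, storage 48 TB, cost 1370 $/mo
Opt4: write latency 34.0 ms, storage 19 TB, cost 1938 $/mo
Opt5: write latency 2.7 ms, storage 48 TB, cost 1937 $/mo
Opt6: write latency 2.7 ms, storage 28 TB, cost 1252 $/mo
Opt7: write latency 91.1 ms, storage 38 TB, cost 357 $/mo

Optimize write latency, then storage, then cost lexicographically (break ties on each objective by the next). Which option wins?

Opt3

First minimize write latency: best is 2.7, kept {Opt2, Opt3, Opt5, Opt6}.
Then maximize storage: best is 48, kept {Opt2, Opt3, Opt5}.
Then minimize cost: best is 1370, kept {Opt3}.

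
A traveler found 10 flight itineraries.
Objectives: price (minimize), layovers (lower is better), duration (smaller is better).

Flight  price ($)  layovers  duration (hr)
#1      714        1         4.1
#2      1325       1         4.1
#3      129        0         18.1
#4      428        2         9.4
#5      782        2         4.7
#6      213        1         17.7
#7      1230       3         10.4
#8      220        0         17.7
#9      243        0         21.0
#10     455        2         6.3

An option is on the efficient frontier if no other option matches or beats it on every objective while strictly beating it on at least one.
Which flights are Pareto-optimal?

#1: not dominated.
#2: dominated by #1 (price 714≤1325, layovers 1≤1, duration 4.1≤4.1).
#3: not dominated (best price).
#4: not dominated.
#5: dominated by #1 (price 714≤782, layovers 1≤2, duration 4.1≤4.7).
#6: not dominated.
#7: dominated by #1 (price 714≤1230, layovers 1≤3, duration 4.1≤10.4).
#8: not dominated.
#9: dominated by #3 (price 129≤243, layovers 0≤0, duration 18.1≤21.0).
#10: not dominated.

#1, #3, #4, #6, #8, #10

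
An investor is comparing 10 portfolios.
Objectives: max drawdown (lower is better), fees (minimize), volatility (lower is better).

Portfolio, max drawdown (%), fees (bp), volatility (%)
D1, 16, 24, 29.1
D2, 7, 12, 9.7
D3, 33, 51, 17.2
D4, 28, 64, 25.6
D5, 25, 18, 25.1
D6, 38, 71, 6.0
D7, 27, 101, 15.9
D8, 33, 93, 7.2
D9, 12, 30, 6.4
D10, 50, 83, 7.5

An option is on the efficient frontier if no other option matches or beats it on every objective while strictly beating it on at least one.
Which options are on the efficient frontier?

D2, D6, D9

D1: dominated by D2 (max drawdown 7≤16, fees 12≤24, volatility 9.7≤29.1).
D2: not dominated (best max drawdown).
D3: dominated by D2 (max drawdown 7≤33, fees 12≤51, volatility 9.7≤17.2).
D4: dominated by D2 (max drawdown 7≤28, fees 12≤64, volatility 9.7≤25.6).
D5: dominated by D2 (max drawdown 7≤25, fees 12≤18, volatility 9.7≤25.1).
D6: not dominated (best volatility).
D7: dominated by D2 (max drawdown 7≤27, fees 12≤101, volatility 9.7≤15.9).
D8: dominated by D9 (max drawdown 12≤33, fees 30≤93, volatility 6.4≤7.2).
D9: not dominated.
D10: dominated by D6 (max drawdown 38≤50, fees 71≤83, volatility 6.0≤7.5).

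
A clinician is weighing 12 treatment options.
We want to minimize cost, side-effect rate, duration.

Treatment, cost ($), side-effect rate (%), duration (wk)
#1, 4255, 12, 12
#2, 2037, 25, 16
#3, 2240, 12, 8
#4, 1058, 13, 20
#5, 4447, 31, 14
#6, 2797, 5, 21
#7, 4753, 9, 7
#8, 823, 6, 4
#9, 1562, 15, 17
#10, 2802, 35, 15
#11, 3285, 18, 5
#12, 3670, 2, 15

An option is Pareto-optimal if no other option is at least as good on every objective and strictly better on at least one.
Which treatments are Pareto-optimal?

#1: dominated by #3 (cost 2240≤4255, side-effect rate 12≤12, duration 8≤12).
#2: dominated by #8 (cost 823≤2037, side-effect rate 6≤25, duration 4≤16).
#3: dominated by #8 (cost 823≤2240, side-effect rate 6≤12, duration 4≤8).
#4: dominated by #8 (cost 823≤1058, side-effect rate 6≤13, duration 4≤20).
#5: dominated by #1 (cost 4255≤4447, side-effect rate 12≤31, duration 12≤14).
#6: not dominated.
#7: dominated by #8 (cost 823≤4753, side-effect rate 6≤9, duration 4≤7).
#8: not dominated (best cost).
#9: dominated by #8 (cost 823≤1562, side-effect rate 6≤15, duration 4≤17).
#10: dominated by #3 (cost 2240≤2802, side-effect rate 12≤35, duration 8≤15).
#11: dominated by #8 (cost 823≤3285, side-effect rate 6≤18, duration 4≤5).
#12: not dominated (best side-effect rate).

#6, #8, #12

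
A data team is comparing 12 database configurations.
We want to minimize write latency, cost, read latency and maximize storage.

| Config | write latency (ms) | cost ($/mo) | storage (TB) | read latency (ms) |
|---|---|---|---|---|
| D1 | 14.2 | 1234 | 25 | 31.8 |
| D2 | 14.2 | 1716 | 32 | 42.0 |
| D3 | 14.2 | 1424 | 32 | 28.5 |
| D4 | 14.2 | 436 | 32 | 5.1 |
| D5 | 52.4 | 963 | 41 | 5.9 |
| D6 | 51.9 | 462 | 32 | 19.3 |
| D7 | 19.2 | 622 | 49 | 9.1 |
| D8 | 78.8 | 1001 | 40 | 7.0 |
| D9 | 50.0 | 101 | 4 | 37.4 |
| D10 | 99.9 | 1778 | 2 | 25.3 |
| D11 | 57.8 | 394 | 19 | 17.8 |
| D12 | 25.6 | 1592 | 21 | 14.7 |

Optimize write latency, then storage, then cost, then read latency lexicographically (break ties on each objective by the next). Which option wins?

First minimize write latency: best is 14.2, kept {D1, D2, D3, D4}.
Then maximize storage: best is 32, kept {D2, D3, D4}.
Then minimize cost: best is 436, kept {D4}.

D4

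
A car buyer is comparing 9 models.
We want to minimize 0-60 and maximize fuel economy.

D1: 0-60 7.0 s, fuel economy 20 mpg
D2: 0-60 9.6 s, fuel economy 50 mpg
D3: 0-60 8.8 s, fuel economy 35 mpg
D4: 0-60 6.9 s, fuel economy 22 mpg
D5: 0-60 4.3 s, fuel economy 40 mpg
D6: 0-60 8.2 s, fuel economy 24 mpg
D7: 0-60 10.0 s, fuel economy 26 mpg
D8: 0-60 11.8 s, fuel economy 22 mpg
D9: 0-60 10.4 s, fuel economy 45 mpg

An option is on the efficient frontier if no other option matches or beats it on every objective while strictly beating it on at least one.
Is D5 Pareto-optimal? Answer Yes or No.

Yes

D1: worse on 0-60 (7.0 vs 4.3).
D2: worse on 0-60 (9.6 vs 4.3).
D3: worse on 0-60 (8.8 vs 4.3).
D4: worse on 0-60 (6.9 vs 4.3).
D6: worse on 0-60 (8.2 vs 4.3).
D7: worse on 0-60 (10.0 vs 4.3).
D8: worse on 0-60 (11.8 vs 4.3).
D9: worse on 0-60 (10.4 vs 4.3).
No option is at least as good as D5 on every objective and strictly better on one.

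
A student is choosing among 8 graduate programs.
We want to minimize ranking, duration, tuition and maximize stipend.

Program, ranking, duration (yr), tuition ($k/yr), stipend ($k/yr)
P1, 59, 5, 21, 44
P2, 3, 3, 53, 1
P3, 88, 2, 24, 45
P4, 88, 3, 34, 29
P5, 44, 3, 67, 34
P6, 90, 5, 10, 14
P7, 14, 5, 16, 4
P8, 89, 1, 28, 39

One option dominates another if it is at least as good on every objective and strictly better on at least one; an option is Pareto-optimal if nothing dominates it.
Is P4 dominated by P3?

Yes

P3 vs P4: ranking 88≤88, duration 2≤3, tuition 24≤34, stipend 45≥29 — P3 is at least as good on every objective with at least one strict improvement.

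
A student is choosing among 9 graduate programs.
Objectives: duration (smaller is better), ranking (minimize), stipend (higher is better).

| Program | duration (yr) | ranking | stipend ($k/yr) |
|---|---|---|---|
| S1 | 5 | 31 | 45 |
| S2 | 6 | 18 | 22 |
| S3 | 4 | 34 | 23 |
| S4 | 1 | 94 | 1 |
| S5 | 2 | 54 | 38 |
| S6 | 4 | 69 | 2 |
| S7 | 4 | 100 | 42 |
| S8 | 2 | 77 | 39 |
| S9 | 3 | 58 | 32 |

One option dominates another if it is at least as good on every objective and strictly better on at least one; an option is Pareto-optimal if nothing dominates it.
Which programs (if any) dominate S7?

none

S1: worse on duration (5 vs 4).
S2: worse on duration (6 vs 4).
S3: worse on stipend (23 vs 42).
S4: worse on stipend (1 vs 42).
S5: worse on stipend (38 vs 42).
S6: worse on stipend (2 vs 42).
S8: worse on stipend (39 vs 42).
S9: worse on stipend (32 vs 42).
No option dominates S7.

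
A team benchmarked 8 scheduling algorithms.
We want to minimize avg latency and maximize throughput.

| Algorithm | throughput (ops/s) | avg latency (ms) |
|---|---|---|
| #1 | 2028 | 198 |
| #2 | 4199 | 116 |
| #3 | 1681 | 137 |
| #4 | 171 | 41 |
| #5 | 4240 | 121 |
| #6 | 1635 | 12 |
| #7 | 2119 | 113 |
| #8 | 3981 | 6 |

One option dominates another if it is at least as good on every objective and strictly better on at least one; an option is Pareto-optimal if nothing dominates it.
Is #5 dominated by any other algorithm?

No

#1: worse on throughput (2028 vs 4240).
#2: worse on throughput (4199 vs 4240).
#3: worse on throughput (1681 vs 4240).
#4: worse on throughput (171 vs 4240).
#6: worse on throughput (1635 vs 4240).
#7: worse on throughput (2119 vs 4240).
#8: worse on throughput (3981 vs 4240).
No option is at least as good as #5 on every objective and strictly better on one.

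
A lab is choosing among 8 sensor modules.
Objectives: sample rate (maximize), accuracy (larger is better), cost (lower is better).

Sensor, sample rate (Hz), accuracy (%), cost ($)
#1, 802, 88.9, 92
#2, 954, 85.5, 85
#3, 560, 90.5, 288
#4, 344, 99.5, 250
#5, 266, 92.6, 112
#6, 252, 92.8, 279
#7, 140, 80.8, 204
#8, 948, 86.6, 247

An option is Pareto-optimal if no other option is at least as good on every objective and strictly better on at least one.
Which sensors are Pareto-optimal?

#1: not dominated.
#2: not dominated (best sample rate).
#3: not dominated.
#4: not dominated (best accuracy).
#5: not dominated.
#6: dominated by #4 (sample rate 344≥252, accuracy 99.5≥92.8, cost 250≤279).
#7: dominated by #1 (sample rate 802≥140, accuracy 88.9≥80.8, cost 92≤204).
#8: not dominated.

#1, #2, #3, #4, #5, #8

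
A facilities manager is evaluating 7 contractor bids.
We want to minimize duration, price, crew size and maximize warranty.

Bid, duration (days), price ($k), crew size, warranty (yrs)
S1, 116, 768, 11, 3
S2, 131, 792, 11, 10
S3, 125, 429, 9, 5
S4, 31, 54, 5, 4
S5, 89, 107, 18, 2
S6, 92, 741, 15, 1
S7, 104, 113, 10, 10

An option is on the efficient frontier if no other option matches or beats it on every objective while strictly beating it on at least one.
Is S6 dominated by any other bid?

Yes

S4 vs S6: duration 31≤92, price 54≤741, crew size 5≤15, warranty 4≥1 — S4 is at least as good on every objective and strictly better on at least one, so S4 dominates S6.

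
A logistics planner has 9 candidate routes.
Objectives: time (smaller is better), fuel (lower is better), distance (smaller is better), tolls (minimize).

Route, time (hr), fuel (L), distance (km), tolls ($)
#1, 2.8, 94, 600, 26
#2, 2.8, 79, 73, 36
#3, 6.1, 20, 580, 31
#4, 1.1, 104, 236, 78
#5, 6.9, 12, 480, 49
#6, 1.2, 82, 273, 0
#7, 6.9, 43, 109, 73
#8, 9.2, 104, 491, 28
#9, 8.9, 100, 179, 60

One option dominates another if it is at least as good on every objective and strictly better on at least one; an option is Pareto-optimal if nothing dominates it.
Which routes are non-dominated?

#2, #3, #4, #5, #6, #7

#1: dominated by #6 (time 1.2≤2.8, fuel 82≤94, distance 273≤600, tolls 0≤26).
#2: not dominated (best distance).
#3: not dominated.
#4: not dominated (best time).
#5: not dominated (best fuel).
#6: not dominated (best tolls).
#7: not dominated.
#8: dominated by #6 (time 1.2≤9.2, fuel 82≤104, distance 273≤491, tolls 0≤28).
#9: dominated by #2 (time 2.8≤8.9, fuel 79≤100, distance 73≤179, tolls 36≤60).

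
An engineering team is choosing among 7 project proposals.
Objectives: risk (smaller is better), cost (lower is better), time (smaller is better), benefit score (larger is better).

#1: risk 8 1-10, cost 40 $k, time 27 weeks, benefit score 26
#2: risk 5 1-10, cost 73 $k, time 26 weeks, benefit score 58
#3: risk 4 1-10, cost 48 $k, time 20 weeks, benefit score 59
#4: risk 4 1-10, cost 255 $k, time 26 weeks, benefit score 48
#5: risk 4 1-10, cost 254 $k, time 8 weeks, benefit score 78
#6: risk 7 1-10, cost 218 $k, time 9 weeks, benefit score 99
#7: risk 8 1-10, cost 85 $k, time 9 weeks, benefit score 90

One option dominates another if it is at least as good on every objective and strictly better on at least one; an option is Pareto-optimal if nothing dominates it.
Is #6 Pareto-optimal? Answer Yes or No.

Yes

#1: worse on risk (8 vs 7).
#2: worse on time (26 vs 9).
#3: worse on time (20 vs 9).
#4: worse on cost (255 vs 218).
#5: worse on cost (254 vs 218).
#7: worse on risk (8 vs 7).
No option is at least as good as #6 on every objective and strictly better on one.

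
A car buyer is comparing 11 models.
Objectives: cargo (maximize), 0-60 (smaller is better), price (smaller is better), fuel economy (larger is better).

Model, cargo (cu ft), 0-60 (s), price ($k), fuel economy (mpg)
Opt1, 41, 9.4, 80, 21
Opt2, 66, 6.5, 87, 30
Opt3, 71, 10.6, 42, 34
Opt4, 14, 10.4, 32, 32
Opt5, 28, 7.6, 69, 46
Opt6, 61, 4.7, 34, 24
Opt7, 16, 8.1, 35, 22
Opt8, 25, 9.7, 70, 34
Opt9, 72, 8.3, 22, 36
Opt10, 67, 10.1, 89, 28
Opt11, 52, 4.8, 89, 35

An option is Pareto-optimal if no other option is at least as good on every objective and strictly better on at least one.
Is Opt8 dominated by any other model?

Opt5 vs Opt8: cargo 28≥25, 0-60 7.6≤9.7, price 69≤70, fuel economy 46≥34 — Opt5 is at least as good on every objective and strictly better on at least one, so Opt5 dominates Opt8.

Yes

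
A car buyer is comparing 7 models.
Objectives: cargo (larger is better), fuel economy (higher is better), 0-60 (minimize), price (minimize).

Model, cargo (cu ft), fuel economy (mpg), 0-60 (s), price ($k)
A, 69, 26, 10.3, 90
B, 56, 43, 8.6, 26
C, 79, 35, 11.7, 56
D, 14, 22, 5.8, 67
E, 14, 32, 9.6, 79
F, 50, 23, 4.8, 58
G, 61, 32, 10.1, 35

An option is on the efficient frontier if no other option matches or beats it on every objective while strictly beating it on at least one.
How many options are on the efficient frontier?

A: not dominated.
B: not dominated (best fuel economy).
C: not dominated (best cargo).
D: dominated by F (cargo 50≥14, fuel economy 23≥22, 0-60 4.8≤5.8, price 58≤67).
E: dominated by B (cargo 56≥14, fuel economy 43≥32, 0-60 8.6≤9.6, price 26≤79).
F: not dominated (best 0-60).
G: not dominated.
Pareto-optimal: A, B, C, F, G → 5.

5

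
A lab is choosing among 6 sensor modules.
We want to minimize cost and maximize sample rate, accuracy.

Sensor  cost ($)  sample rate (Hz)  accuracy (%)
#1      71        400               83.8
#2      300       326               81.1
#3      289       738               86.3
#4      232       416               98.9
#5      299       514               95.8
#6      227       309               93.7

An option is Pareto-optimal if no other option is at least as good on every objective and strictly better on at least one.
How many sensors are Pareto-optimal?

5

#1: not dominated (best cost).
#2: dominated by #1 (cost 71≤300, sample rate 400≥326, accuracy 83.8≥81.1).
#3: not dominated (best sample rate).
#4: not dominated (best accuracy).
#5: not dominated.
#6: not dominated.
Pareto-optimal: #1, #3, #4, #5, #6 → 5.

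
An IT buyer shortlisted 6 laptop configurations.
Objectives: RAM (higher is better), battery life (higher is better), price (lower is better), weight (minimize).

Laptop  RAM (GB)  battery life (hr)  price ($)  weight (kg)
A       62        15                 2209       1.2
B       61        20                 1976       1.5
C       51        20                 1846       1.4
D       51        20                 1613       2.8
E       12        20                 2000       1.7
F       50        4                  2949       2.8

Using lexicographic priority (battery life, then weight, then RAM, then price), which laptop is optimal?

C

First maximize battery life: best is 20, kept {B, C, D, E}.
Then minimize weight: best is 1.4, kept {C}.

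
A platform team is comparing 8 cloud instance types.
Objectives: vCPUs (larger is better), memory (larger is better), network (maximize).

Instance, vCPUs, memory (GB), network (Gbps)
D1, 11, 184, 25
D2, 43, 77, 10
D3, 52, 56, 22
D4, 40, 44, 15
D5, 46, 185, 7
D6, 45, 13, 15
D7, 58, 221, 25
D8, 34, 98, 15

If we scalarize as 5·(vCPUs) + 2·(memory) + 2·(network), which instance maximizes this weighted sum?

D7

D1: 5·11 + 2·184 + 2·25 = 473
D2: 5·43 + 2·77 + 2·10 = 389
D3: 5·52 + 2·56 + 2·22 = 416
D4: 5·40 + 2·44 + 2·15 = 318
D5: 5·46 + 2·185 + 2·7 = 614
D6: 5·45 + 2·13 + 2·15 = 281
D7: 5·58 + 2·221 + 2·25 = 782
D8: 5·34 + 2·98 + 2·15 = 396
Highest: D7 at 782.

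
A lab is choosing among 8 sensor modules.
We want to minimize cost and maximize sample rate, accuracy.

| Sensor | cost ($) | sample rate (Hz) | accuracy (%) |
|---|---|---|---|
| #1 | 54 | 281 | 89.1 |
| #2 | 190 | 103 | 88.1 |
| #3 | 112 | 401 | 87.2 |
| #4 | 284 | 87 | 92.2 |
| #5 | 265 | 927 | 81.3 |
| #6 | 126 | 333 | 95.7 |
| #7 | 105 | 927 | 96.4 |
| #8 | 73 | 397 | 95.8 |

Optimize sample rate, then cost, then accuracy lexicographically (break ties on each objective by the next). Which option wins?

First maximize sample rate: best is 927, kept {#5, #7}.
Then minimize cost: best is 105, kept {#7}.

#7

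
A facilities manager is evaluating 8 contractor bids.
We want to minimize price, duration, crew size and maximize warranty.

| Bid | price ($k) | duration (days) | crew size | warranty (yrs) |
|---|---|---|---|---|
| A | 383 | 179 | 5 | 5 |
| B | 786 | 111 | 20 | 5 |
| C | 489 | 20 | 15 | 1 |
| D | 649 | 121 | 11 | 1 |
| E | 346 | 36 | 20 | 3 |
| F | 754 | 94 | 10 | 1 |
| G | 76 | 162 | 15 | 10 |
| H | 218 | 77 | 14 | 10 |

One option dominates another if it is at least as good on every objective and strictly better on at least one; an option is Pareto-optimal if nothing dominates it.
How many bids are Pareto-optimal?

7

A: not dominated (best crew size).
B: dominated by H (price 218≤786, duration 77≤111, crew size 14≤20, warranty 10≥5).
C: not dominated (best duration).
D: not dominated.
E: not dominated.
F: not dominated.
G: not dominated (best price).
H: not dominated.
Pareto-optimal: A, C, D, E, F, G, H → 7.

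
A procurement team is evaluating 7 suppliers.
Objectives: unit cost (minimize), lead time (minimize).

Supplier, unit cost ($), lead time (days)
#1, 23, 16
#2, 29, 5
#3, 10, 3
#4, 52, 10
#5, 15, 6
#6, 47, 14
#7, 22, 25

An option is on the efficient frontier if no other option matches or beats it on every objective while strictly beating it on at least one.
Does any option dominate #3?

No

#1: worse on unit cost (23 vs 10).
#2: worse on unit cost (29 vs 10).
#4: worse on unit cost (52 vs 10).
#5: worse on unit cost (15 vs 10).
#6: worse on unit cost (47 vs 10).
#7: worse on unit cost (22 vs 10).
No option is at least as good as #3 on every objective and strictly better on one.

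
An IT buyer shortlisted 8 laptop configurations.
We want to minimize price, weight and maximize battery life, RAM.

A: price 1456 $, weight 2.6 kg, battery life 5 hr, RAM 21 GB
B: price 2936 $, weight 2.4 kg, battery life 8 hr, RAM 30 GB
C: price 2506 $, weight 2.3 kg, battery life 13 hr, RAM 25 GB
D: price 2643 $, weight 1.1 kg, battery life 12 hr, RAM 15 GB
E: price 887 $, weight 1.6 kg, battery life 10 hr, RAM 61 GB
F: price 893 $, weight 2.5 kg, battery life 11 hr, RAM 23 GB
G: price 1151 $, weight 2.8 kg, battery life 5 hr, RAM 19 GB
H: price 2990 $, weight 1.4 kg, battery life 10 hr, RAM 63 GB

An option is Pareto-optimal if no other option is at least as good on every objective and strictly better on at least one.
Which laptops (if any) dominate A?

E: price 887≤1456, weight 1.6≤2.6, battery life 10≥5, RAM 61≥21 — dominates A.
F: price 893≤1456, weight 2.5≤2.6, battery life 11≥5, RAM 23≥21 — dominates A.
Others (B, C, D, G, H) are each worse than A on at least one objective.

E, F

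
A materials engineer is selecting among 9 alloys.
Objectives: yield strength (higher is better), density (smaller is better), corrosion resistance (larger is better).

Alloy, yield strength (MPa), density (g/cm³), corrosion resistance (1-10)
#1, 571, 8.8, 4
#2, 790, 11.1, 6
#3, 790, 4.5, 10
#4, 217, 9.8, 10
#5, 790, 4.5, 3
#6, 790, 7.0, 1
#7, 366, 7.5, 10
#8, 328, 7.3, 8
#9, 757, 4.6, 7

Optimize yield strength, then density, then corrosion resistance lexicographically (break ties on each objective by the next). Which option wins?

First maximize yield strength: best is 790, kept {#2, #3, #5, #6}.
Then minimize density: best is 4.5, kept {#3, #5}.
Then maximize corrosion resistance: best is 10, kept {#3}.

#3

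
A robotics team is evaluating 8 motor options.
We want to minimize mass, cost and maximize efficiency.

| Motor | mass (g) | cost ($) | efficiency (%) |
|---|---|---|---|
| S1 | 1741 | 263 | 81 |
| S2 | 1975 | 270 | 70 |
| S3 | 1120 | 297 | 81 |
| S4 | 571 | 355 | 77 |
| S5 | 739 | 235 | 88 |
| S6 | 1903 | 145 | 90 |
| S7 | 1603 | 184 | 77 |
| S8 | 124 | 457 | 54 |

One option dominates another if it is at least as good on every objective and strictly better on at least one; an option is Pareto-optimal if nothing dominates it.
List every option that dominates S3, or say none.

S5

S5: mass 739≤1120, cost 235≤297, efficiency 88≥81 — dominates S3.
Others (S1, S2, S4, S6, S7, S8) are each worse than S3 on at least one objective.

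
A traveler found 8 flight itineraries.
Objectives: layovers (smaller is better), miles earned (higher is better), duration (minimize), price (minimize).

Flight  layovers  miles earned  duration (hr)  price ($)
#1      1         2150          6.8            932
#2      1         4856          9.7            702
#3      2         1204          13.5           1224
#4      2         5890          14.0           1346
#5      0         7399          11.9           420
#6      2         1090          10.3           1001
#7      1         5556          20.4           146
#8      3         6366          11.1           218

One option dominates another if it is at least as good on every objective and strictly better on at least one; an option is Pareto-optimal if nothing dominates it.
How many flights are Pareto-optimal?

5

#1: not dominated (best duration).
#2: not dominated.
#3: dominated by #1 (layovers 1≤2, miles earned 2150≥1204, duration 6.8≤13.5, price 932≤1224).
#4: dominated by #5 (layovers 0≤2, miles earned 7399≥5890, duration 11.9≤14.0, price 420≤1346).
#5: not dominated (best layovers).
#6: dominated by #1 (layovers 1≤2, miles earned 2150≥1090, duration 6.8≤10.3, price 932≤1001).
#7: not dominated (best price).
#8: not dominated.
Pareto-optimal: #1, #2, #5, #7, #8 → 5.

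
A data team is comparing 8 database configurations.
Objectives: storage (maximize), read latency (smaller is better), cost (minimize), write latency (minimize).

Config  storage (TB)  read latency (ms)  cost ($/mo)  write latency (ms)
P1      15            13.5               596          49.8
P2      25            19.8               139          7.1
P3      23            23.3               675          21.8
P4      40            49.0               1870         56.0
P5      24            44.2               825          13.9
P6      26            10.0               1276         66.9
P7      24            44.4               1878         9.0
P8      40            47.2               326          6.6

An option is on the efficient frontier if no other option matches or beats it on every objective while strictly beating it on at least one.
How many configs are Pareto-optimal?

4

P1: not dominated.
P2: not dominated (best cost).
P3: dominated by P2 (storage 25≥23, read latency 19.8≤23.3, cost 139≤675, write latency 7.1≤21.8).
P4: dominated by P8 (storage 40≥40, read latency 47.2≤49.0, cost 326≤1870, write latency 6.6≤56.0).
P5: dominated by P2 (storage 25≥24, read latency 19.8≤44.2, cost 139≤825, write latency 7.1≤13.9).
P6: not dominated (best read latency).
P7: dominated by P2 (storage 25≥24, read latency 19.8≤44.4, cost 139≤1878, write latency 7.1≤9.0).
P8: not dominated (best write latency).
Pareto-optimal: P1, P2, P6, P8 → 4.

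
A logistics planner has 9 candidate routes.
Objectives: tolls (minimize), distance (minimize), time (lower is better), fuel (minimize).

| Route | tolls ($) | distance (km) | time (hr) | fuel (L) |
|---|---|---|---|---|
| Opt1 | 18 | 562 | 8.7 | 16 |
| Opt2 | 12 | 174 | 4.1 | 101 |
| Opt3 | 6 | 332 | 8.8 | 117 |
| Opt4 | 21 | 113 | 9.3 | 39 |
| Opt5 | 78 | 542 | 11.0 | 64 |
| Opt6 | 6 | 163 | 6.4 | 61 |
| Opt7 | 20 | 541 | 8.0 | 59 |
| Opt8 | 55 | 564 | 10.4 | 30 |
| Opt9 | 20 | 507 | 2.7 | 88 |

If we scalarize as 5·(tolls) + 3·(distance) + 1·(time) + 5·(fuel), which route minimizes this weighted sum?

Opt4

Opt1: 5·18 + 3·562 + 1·8.7 + 5·16 = 1864.7
Opt2: 5·12 + 3·174 + 1·4.1 + 5·101 = 1091.1
Opt3: 5·6 + 3·332 + 1·8.8 + 5·117 = 1619.8
Opt4: 5·21 + 3·113 + 1·9.3 + 5·39 = 648.3
Opt5: 5·78 + 3·542 + 1·11.0 + 5·64 = 2347.0
Opt6: 5·6 + 3·163 + 1·6.4 + 5·61 = 830.4
Opt7: 5·20 + 3·541 + 1·8.0 + 5·59 = 2026.0
Opt8: 5·55 + 3·564 + 1·10.4 + 5·30 = 2127.4
Opt9: 5·20 + 3·507 + 1·2.7 + 5·88 = 2063.7
Lowest: Opt4 at 648.3.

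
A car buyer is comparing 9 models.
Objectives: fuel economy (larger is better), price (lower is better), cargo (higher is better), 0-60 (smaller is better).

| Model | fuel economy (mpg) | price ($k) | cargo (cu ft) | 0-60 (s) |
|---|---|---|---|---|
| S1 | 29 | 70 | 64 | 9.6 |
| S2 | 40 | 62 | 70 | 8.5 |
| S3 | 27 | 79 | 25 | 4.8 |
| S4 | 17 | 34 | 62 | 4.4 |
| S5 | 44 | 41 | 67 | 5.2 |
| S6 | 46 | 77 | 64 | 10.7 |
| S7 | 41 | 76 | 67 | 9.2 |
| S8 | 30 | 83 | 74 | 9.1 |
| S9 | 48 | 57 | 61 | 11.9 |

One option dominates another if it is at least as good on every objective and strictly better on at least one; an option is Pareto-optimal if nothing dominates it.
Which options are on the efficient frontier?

S1: dominated by S2 (fuel economy 40≥29, price 62≤70, cargo 70≥64, 0-60 8.5≤9.6).
S2: not dominated.
S3: not dominated.
S4: not dominated (best price).
S5: not dominated.
S6: not dominated.
S7: dominated by S5 (fuel economy 44≥41, price 41≤76, cargo 67≥67, 0-60 5.2≤9.2).
S8: not dominated (best cargo).
S9: not dominated (best fuel economy).

S2, S3, S4, S5, S6, S8, S9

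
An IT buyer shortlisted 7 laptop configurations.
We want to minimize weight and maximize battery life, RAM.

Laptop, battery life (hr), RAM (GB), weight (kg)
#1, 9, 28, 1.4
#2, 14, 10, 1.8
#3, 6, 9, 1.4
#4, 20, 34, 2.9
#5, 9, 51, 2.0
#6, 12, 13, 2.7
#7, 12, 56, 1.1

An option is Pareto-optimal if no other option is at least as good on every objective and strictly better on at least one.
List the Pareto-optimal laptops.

#1: dominated by #7 (battery life 12≥9, RAM 56≥28, weight 1.1≤1.4).
#2: not dominated.
#3: dominated by #1 (battery life 9≥6, RAM 28≥9, weight 1.4≤1.4).
#4: not dominated (best battery life).
#5: dominated by #7 (battery life 12≥9, RAM 56≥51, weight 1.1≤2.0).
#6: dominated by #7 (battery life 12≥12, RAM 56≥13, weight 1.1≤2.7).
#7: not dominated (best RAM).

#2, #4, #7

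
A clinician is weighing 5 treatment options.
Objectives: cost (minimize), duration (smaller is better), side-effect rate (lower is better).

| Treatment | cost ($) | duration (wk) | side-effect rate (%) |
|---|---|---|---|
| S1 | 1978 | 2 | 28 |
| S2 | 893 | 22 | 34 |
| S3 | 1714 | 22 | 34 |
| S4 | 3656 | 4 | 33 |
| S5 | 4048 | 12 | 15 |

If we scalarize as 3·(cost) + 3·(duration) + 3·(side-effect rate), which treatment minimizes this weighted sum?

S2

S1: 3·1978 + 3·2 + 3·28 = 6024
S2: 3·893 + 3·22 + 3·34 = 2847
S3: 3·1714 + 3·22 + 3·34 = 5310
S4: 3·3656 + 3·4 + 3·33 = 11079
S5: 3·4048 + 3·12 + 3·15 = 12225
Lowest: S2 at 2847.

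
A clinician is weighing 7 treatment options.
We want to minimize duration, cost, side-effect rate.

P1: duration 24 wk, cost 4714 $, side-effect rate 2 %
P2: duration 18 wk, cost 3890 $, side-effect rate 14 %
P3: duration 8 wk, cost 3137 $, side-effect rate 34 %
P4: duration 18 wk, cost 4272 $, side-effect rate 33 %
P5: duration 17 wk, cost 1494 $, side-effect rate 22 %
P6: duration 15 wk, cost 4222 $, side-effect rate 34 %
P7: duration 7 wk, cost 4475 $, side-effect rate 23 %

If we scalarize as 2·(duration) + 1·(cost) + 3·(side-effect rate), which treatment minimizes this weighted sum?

P5

P1: 2·24 + 1·4714 + 3·2 = 4768
P2: 2·18 + 1·3890 + 3·14 = 3968
P3: 2·8 + 1·3137 + 3·34 = 3255
P4: 2·18 + 1·4272 + 3·33 = 4407
P5: 2·17 + 1·1494 + 3·22 = 1594
P6: 2·15 + 1·4222 + 3·34 = 4354
P7: 2·7 + 1·4475 + 3·23 = 4558
Lowest: P5 at 1594.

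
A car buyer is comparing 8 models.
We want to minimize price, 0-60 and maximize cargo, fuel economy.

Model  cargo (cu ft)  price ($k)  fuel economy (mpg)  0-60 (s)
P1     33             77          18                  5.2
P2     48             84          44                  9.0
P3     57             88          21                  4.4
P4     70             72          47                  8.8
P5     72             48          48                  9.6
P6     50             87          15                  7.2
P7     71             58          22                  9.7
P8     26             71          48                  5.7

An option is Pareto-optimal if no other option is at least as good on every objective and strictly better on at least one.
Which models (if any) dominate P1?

P2: worse on price (84 vs 77).
P3: worse on price (88 vs 77).
P4: worse on 0-60 (8.8 vs 5.2).
P5: worse on 0-60 (9.6 vs 5.2).
P6: worse on price (87 vs 77).
P7: worse on 0-60 (9.7 vs 5.2).
P8: worse on cargo (26 vs 33).
No option dominates P1.

none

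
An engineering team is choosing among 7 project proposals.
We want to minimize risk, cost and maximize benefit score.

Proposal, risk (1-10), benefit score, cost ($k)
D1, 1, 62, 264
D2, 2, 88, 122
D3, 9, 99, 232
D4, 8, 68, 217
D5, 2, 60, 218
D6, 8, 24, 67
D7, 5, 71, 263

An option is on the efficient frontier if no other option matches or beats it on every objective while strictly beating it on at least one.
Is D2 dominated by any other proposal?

No

D1: worse on benefit score (62 vs 88).
D3: worse on risk (9 vs 2).
D4: worse on risk (8 vs 2).
D5: worse on benefit score (60 vs 88).
D6: worse on risk (8 vs 2).
D7: worse on risk (5 vs 2).
No option is at least as good as D2 on every objective and strictly better on one.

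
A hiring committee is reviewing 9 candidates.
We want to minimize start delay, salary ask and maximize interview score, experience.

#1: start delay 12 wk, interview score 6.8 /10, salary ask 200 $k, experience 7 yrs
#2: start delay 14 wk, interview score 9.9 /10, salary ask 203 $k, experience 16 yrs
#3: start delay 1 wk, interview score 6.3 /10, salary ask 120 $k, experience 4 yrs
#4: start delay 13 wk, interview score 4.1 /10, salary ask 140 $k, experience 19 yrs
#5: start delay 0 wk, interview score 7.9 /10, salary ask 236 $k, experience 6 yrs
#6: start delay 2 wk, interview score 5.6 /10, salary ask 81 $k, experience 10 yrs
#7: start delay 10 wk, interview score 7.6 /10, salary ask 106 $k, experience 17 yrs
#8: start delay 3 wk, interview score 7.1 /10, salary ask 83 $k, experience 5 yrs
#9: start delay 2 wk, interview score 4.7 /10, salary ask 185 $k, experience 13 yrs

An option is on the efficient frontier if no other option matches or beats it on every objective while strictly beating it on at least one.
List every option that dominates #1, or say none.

#7

#7: start delay 10≤12, interview score 7.6≥6.8, salary ask 106≤200, experience 17≥7 — dominates #1.
Others (#2, #3, #4, #5, #6, #8, #9) are each worse than #1 on at least one objective.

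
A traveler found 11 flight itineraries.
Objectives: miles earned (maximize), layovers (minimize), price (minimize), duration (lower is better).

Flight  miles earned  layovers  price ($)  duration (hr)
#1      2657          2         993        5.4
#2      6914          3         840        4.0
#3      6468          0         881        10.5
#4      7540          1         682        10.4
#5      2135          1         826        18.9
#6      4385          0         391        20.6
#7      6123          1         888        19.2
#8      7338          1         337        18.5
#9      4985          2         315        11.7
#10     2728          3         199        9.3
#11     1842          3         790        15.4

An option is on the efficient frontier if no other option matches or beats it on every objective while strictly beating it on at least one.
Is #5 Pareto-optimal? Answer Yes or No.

#4 vs #5: miles earned 7540≥2135, layovers 1≤1, price 682≤826, duration 10.4≤18.9 — #4 is at least as good on every objective and strictly better on at least one, so #4 dominates #5.

No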